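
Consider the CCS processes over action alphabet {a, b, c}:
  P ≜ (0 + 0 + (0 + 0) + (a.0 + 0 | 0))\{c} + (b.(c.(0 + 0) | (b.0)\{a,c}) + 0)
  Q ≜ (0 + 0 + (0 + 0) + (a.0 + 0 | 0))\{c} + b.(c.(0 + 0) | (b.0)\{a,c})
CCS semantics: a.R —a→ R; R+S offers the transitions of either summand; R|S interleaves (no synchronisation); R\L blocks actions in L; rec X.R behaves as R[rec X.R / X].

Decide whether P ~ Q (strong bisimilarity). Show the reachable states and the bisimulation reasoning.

LTS(P): 6 reachable states
  p0 = (0 + 0 + (0 + 0) + (a.0 + 0 | 0))\{c} + (b.(c.(0 + 0) | (b.0)\{a,c}) + 0) → =a=> p1, =b=> p2
  p1 = 0\{c} → ∅
  p2 = c.(0 + 0) | (b.0)\{a,c} → =b=> p3, =c=> p4
  p3 = c.(0 + 0) | 0\{a,c} → =c=> p5
  p4 = (0 + 0) | (b.0)\{a,c} → =b=> p5
  p5 = (0 + 0) | 0\{a,c} → ∅
LTS(Q): 6 reachable states
  q0 = (0 + 0 + (0 + 0) + (a.0 + 0 | 0))\{c} + b.(c.(0 + 0) | (b.0)\{a,c}) → =a=> q1, =b=> q2
  q1 = 0\{c} → ∅
  q2 = c.(0 + 0) | (b.0)\{a,c} → =b=> q3, =c=> q4
  q3 = c.(0 + 0) | 0\{a,c} → =c=> q5
  q4 = (0 + 0) | (b.0)\{a,c} → =b=> q5
  q5 = (0 + 0) | 0\{a,c} → ∅
Coarsest stable partition (strong bisimilarity classes):
  B0 = {p0, q0}
  B1 = {p2, q2}
  B2 = {p3, q3}
  B3 = {p1, p5, q1, q5}
  B4 = {p4, q4}
p0 ∈ B0, q0 ∈ B0 → same block

P ~ Q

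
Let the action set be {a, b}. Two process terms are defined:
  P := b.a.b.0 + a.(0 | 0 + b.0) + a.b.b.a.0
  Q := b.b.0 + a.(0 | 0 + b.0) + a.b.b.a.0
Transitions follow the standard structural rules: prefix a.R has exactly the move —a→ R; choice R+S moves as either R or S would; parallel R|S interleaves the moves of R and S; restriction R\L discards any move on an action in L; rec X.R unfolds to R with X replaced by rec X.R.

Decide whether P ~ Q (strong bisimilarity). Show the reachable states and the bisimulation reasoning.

Reachable graph of P (8 states):
  s0 = b.a.b.0 + a.(0 | 0 + b.0) + a.b.b.a.0 | -a-> s1, -a-> s2, -b-> s3
  s1 = 0 | 0 + b.0 | -b-> s4
  s2 = b.b.a.0 | -b-> s5
  s3 = a.b.0 | -a-> s6
  s4 = 0 | ∅
  s5 = b.a.0 | -b-> s7
  s6 = b.0 | -b-> s4
  s7 = a.0 | -a-> s4
Reachable graph of Q (7 states):
  t0 = b.b.0 + a.(0 | 0 + b.0) + a.b.b.a.0 | -a-> t1, -a-> t2, -b-> t3
  t1 = 0 | 0 + b.0 | -b-> t4
  t2 = b.b.a.0 | -b-> t5
  t3 = b.0 | -b-> t4
  t4 = 0 | ∅
  t5 = b.a.0 | -b-> t6
  t6 = a.0 | -a-> t4
Bisimilarity quotient blocks:
  B0 = {s0}
  B1 = {s1, s6, t1, t3}
  B2 = {s4, t4}
  B3 = {s3}
  B4 = {s2, t2}
  B5 = {s5, t5}
  B6 = {s7, t6}
  B7 = {t0}
s0 ∈ B0, t0 ∈ B7 → different blocks

P ≁ Q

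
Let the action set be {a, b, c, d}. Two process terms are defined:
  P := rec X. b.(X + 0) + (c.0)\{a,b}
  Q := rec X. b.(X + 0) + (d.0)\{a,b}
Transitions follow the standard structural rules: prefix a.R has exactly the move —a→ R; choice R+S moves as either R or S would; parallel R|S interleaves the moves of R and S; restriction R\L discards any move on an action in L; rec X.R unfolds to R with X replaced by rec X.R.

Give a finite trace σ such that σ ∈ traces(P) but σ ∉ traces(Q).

LTS(P): 3 reachable states
  m0 = rec X. b.(X + 0) + (c.0)\{a,b} | --b--▸ m1, --c--▸ m2
  m1 = (rec X. b.(X + 0) + (c.0)\{a,b}) + 0 | --b--▸ m1, --c--▸ m2
  m2 = 0\{a,b} | ·
LTS(Q): 3 reachable states
  n0 = rec X. b.(X + 0) + (d.0)\{a,b} | --b--▸ n1, --d--▸ n2
  n1 = (rec X. b.(X + 0) + (d.0)\{a,b}) + 0 | --b--▸ n1, --d--▸ n2
  n2 = 0\{a,b} | ·
Executing c from P (initial set {m0}):
  step 1 (c): {m2}
  ✓ P
Executing c from Q (initial set {n0}):
  step 1 (c): ∅  — Q cannot continue

c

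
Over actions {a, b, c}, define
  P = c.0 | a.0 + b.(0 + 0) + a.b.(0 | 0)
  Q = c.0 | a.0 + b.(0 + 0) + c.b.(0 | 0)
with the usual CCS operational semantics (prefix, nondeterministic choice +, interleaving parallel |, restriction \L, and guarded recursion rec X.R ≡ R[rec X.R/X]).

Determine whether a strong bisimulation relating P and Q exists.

P's transition system — 6 states:
  m0 = c.0 | a.0 + b.(0 + 0) + a.b.(0 | 0) :: ··a··> m1, ··a··> m2, ··b··> m3, ··c··> m4
  m1 = b.(0 | 0) :: ··b··> m5
  m2 = c.0 | 0 :: ··c··> m5
  m3 = 0 + 0 :: ·
  m4 = 0 | a.0 :: ··a··> m5
  m5 = 0 | 0 :: ·
Q's transition system — 6 states:
  n0 = c.0 | a.0 + b.(0 + 0) + c.b.(0 | 0) :: ··a··> n1, ··b··> n2, ··c··> n3, ··c··> n4
  n1 = c.0 | 0 :: ··c··> n5
  n2 = 0 + 0 :: ·
  n3 = 0 | a.0 :: ··a··> n5
  n4 = b.(0 | 0) :: ··b··> n5
  n5 = 0 | 0 :: ·
Partition-refinement fixed point:
  B0 = {m0}
  B1 = {m2, n1}
  B2 = {m3, m5, n2, n5}
  B3 = {m1, n4}
  B4 = {m4, n3}
  B5 = {n0}
m0 ∈ B0, n0 ∈ B5 → different blocks

P ≁ Q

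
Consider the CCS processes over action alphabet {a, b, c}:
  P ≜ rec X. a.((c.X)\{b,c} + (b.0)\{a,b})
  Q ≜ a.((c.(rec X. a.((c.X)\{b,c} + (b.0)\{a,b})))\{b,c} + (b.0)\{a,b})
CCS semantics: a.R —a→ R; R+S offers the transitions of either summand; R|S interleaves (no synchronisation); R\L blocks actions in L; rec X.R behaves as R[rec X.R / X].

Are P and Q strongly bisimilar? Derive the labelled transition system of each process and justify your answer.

P ~ Q

Reachable graph of P (2 states):
  u0 = rec X. a.((c.X)\{b,c} + (b.0)\{a,b}) :: ··a··> u1
  u1 = (c.(rec X. a.((c.X)\{b,c} + (b.0)\{a,b})))\{b,c} + (b.0)\{a,b} :: stopped
Reachable graph of Q (2 states):
  v0 = a.((c.(rec X. a.((c.X)\{b,c} + (b.0)\{a,b})))\{b,c} + (b.0)\{a,b}) :: ··a··> v1
  v1 = (c.(rec X. a.((c.X)\{b,c} + (b.0)\{a,b})))\{b,c} + (b.0)\{a,b} :: stopped
Bisimilarity quotient blocks:
  B0 = {u0, v0}
  B1 = {u1, v1}
u0 ∈ B0, v0 ∈ B0 → same block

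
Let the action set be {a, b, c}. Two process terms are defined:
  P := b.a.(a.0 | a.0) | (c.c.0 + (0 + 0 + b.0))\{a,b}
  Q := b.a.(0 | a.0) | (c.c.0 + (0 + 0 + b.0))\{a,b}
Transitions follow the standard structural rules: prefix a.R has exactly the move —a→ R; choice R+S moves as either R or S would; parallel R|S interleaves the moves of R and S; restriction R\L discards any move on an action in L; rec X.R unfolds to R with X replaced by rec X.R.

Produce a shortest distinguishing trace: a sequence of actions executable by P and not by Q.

P's transition system — 18 states:
  s0 = b.a.(a.0 | a.0) | (c.c.0 + (0 + 0 + b.0))\{a,b} has moves -b-> s1, -c-> s2
  s1 = a.(a.0 | a.0) | (c.c.0 + (0 + 0 + b.0))\{a,b} has moves -a-> s3, -c-> s4
  s2 = b.a.(a.0 | a.0) | (c.0)\{a,b} has moves -b-> s4, -c-> s5
  s3 = a.0 | a.0 | (c.c.0 + (0 + 0 + b.0))\{a,b} has moves -a-> s6, -a-> s7, -c-> s8
  s4 = a.(a.0 | a.0) | (c.0)\{a,b} has moves -a-> s8, -c-> s9
  s5 = b.a.(a.0 | a.0) | 0\{a,b} has moves -b-> s9
  s6 = 0 | a.0 | (c.c.0 + (0 + 0 + b.0))\{a,b} has moves -a-> s10, -c-> s11
  s7 = a.0 | 0 | (c.c.0 + (0 + 0 + b.0))\{a,b} has moves -a-> s10, -c-> s12
  s8 = a.0 | a.0 | (c.0)\{a,b} has moves -a-> s11, -a-> s12, -c-> s13
  s9 = a.(a.0 | a.0) | 0\{a,b} has moves -a-> s13
  s10 = 0 | 0 | (c.c.0 + (0 + 0 + b.0))\{a,b} has moves -c-> s14
  s11 = 0 | a.0 | (c.0)\{a,b} has moves -a-> s14, -c-> s15
  s12 = a.0 | 0 | (c.0)\{a,b} has moves -a-> s14, -c-> s16
  s13 = a.0 | a.0 | 0\{a,b} has moves -a-> s15, -a-> s16
  s14 = 0 | 0 | (c.0)\{a,b} has moves -c-> s17
  s15 = 0 | a.0 | 0\{a,b} has moves -a-> s17
  s16 = a.0 | 0 | 0\{a,b} has moves -a-> s17
  s17 = 0 | 0 | 0\{a,b} has moves ∅
Q's transition system — 12 states:
  t0 = b.a.(0 | a.0) | (c.c.0 + (0 + 0 + b.0))\{a,b} has moves -b-> t1, -c-> t2
  t1 = a.(0 | a.0) | (c.c.0 + (0 + 0 + b.0))\{a,b} has moves -a-> t3, -c-> t4
  t2 = b.a.(0 | a.0) | (c.0)\{a,b} has moves -b-> t4, -c-> t5
  t3 = 0 | a.0 | (c.c.0 + (0 + 0 + b.0))\{a,b} has moves -a-> t6, -c-> t7
  t4 = a.(0 | a.0) | (c.0)\{a,b} has moves -a-> t7, -c-> t8
  t5 = b.a.(0 | a.0) | 0\{a,b} has moves -b-> t8
  t6 = 0 | 0 | (c.c.0 + (0 + 0 + b.0))\{a,b} has moves -c-> t9
  t7 = 0 | a.0 | (c.0)\{a,b} has moves -a-> t9, -c-> t10
  t8 = a.(0 | a.0) | 0\{a,b} has moves -a-> t10
  t9 = 0 | 0 | (c.0)\{a,b} has moves -c-> t11
  t10 = 0 | a.0 | 0\{a,b} has moves -a-> t11
  t11 = 0 | 0 | 0\{a,b} has moves ∅
Trace ⟨baaa⟩ through P, begin at {s0}:
  [1] b ⇒ {s1}
  [2] a ⇒ {s3}
  [3] a ⇒ {s6, s7}
  [4] a ⇒ {s10}
  — P admits the full trace.
Trace ⟨baaa⟩ through Q, begin at {t0}:
  [1] b ⇒ {t1}
  [2] a ⇒ {t3}
  [3] a ⇒ {t6}
  [4] a ⇒ no successor for Q

baaa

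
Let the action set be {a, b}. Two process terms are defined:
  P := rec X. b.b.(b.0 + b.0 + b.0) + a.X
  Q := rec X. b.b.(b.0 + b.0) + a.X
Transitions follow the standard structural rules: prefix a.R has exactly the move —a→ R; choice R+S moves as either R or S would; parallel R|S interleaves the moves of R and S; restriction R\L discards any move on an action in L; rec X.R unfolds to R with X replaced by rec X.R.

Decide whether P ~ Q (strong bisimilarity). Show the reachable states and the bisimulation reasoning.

YES

P's transition system — 4 states:
  p0 = rec X. b.b.(b.0 + b.0 + b.0) + a.X → ··a··> p0, ··b··> p1
  p1 = b.(b.0 + b.0 + b.0) → ··b··> p2
  p2 = b.0 + b.0 + b.0 → ··b··> p3
  p3 = 0 → stopped
Q's transition system — 4 states:
  q0 = rec X. b.b.(b.0 + b.0) + a.X → ··a··> q0, ··b··> q1
  q1 = b.(b.0 + b.0) → ··b··> q2
  q2 = b.0 + b.0 → ··b··> q3
  q3 = 0 → stopped
Bisimilarity quotient blocks:
  B0 = {p0, q0}
  B1 = {p1, q1}
  B2 = {p2, q2}
  B3 = {p3, q3}
p0 ∈ B0, q0 ∈ B0 → same block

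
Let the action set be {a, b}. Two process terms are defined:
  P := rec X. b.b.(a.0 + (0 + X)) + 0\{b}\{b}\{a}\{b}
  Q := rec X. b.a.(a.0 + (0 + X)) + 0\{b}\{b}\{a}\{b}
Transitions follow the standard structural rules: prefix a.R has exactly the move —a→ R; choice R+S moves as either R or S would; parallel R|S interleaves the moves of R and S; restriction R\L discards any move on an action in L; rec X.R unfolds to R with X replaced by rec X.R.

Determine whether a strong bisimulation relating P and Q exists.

Reachable graph of P (4 states):
  u0 = rec X. b.b.(a.0 + (0 + X)) + 0\{b}\{b}\{a}\{b} | —b→ u1
  u1 = b.(a.0 + (0 + (rec X. b.b.(a.0 + (0 + X)) + 0\{b}\{b}\{a}\{b}))) | —b→ u2
  u2 = a.0 + (0 + (rec X. b.b.(a.0 + (0 + X)) + 0\{b}\{b}\{a}\{b})) | —a→ u3, —b→ u1
  u3 = 0 | (no moves)
Reachable graph of Q (4 states):
  v0 = rec X. b.a.(a.0 + (0 + X)) + 0\{b}\{b}\{a}\{b} | —b→ v1
  v1 = a.(a.0 + (0 + (rec X. b.a.(a.0 + (0 + X)) + 0\{b}\{b}\{a}\{b}))) | —a→ v2
  v2 = a.0 + (0 + (rec X. b.a.(a.0 + (0 + X)) + 0\{b}\{b}\{a}\{b})) | —a→ v3, —b→ v1
  v3 = 0 | (no moves)
Coarsest stable partition (strong bisimilarity classes):
  B0 = {u0}
  B1 = {u1}
  B2 = {u2}
  B3 = {u3, v3}
  B4 = {v0}
  B5 = {v1}
  B6 = {v2}
u0 ∈ B0, v0 ∈ B4 → different blocks

not bisimilar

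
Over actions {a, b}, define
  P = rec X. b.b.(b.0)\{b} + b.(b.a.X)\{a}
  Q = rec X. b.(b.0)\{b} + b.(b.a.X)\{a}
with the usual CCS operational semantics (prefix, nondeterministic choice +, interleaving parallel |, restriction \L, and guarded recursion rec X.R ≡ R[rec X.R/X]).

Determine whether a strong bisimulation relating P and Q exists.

NO

LTS(P): 5 reachable states
  s0 = rec X. b.b.(b.0)\{b} + b.(b.a.X)\{a} ⊢ ··b··> s1, ··b··> s2
  s1 = (b.a.(rec X. b.b.(b.0)\{b} + b.(b.a.X)\{a}))\{a} ⊢ ··b··> s3
  s2 = b.(b.0)\{b} ⊢ ··b··> s4
  s3 = (a.(rec X. b.b.(b.0)\{b} + b.(b.a.X)\{a}))\{a} ⊢ ·
  s4 = (b.0)\{b} ⊢ ·
LTS(Q): 4 reachable states
  t0 = rec X. b.(b.0)\{b} + b.(b.a.X)\{a} ⊢ ··b··> t1, ··b··> t2
  t1 = (b.0)\{b} ⊢ ·
  t2 = (b.a.(rec X. b.(b.0)\{b} + b.(b.a.X)\{a}))\{a} ⊢ ··b··> t3
  t3 = (a.(rec X. b.(b.0)\{b} + b.(b.a.X)\{a}))\{a} ⊢ ·
Coarsest stable partition (strong bisimilarity classes):
  B0 = {s0}
  B1 = {s1, s2, t2}
  B2 = {s3, s4, t1, t3}
  B3 = {t0}
s0 ∈ B0, t0 ∈ B3 → different blocks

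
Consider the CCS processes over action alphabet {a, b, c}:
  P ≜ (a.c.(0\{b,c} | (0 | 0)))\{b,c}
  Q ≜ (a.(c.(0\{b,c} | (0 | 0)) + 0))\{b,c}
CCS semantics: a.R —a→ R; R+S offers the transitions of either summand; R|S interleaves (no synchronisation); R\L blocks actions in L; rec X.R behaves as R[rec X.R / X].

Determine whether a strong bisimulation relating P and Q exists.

LTS(P): 2 reachable states
  u0 = (a.c.(0\{b,c} | (0 | 0)))\{b,c} has moves —a→ u1
  u1 = (c.(0\{b,c} | (0 | 0)))\{b,c} has moves deadlocked
LTS(Q): 2 reachable states
  v0 = (a.(c.(0\{b,c} | (0 | 0)) + 0))\{b,c} has moves —a→ v1
  v1 = (c.(0\{b,c} | (0 | 0)) + 0)\{b,c} has moves deadlocked
Partition-refinement fixed point:
  B0 = {u0, v0}
  B1 = {u1, v1}
u0 ∈ B0, v0 ∈ B0 → same block

P ~ Q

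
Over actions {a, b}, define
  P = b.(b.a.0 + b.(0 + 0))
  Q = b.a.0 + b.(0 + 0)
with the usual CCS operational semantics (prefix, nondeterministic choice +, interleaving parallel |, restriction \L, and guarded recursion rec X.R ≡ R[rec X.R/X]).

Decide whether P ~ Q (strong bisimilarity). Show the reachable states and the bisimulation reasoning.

Reachable graph of P (5 states):
  u0 = b.(b.a.0 + b.(0 + 0)) ⊢ --b--▸ u1
  u1 = b.a.0 + b.(0 + 0) ⊢ --b--▸ u2, --b--▸ u3
  u2 = 0 + 0 ⊢ ∅
  u3 = a.0 ⊢ --a--▸ u4
  u4 = 0 ⊢ ∅
Reachable graph of Q (4 states):
  v0 = b.a.0 + b.(0 + 0) ⊢ --b--▸ v1, --b--▸ v2
  v1 = 0 + 0 ⊢ ∅
  v2 = a.0 ⊢ --a--▸ v3
  v3 = 0 ⊢ ∅
Partition-refinement fixed point:
  B0 = {u0}
  B1 = {u1, v0}
  B2 = {u3, v2}
  B3 = {u2, u4, v1, v3}
u0 ∈ B0, v0 ∈ B1 → different blocks

NO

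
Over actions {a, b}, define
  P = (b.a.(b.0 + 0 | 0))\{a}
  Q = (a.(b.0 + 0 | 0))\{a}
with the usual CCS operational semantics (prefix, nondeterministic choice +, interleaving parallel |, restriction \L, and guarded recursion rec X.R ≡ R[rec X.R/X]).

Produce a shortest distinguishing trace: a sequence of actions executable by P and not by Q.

P's transition system — 2 states:
  p0 = (b.a.(b.0 + 0 | 0))\{a} has moves =b=> p1
  p1 = (a.(b.0 + 0 | 0))\{a} has moves deadlocked
Q's transition system — 1 states:
  q0 = (a.(b.0 + 0 | 0))\{a} has moves deadlocked
Trace ⟨b⟩ through P, begin at {p0}:
  after b @ step 1: {p1}
  ✓ P
Trace ⟨b⟩ through Q, begin at {q0}:
  after b @ step 1: no successor for Q

b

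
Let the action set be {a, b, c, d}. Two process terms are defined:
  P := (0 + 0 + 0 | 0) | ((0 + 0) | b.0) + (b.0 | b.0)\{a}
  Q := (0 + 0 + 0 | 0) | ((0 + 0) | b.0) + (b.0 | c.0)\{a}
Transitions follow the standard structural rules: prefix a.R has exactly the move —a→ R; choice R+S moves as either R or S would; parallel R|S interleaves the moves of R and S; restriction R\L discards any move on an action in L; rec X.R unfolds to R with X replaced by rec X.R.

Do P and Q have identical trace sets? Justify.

LTS(P): 5 reachable states
  p0 = (0 + 0 + 0 | 0) | ((0 + 0) | b.0) + (b.0 | b.0)\{a} → -b-> p1, -b-> p2, -b-> p3
  p1 = (0 + 0 + 0 | 0) | ((0 + 0) | 0) → deadlocked
  p2 = (0 | b.0)\{a} → -b-> p4
  p3 = (b.0 | 0)\{a} → -b-> p4
  p4 = (0 | 0)\{a} → deadlocked
LTS(Q): 5 reachable states
  q0 = (0 + 0 + 0 | 0) | ((0 + 0) | b.0) + (b.0 | c.0)\{a} → -b-> q1, -b-> q2, -c-> q3
  q1 = (0 + 0 + 0 | 0) | ((0 + 0) | 0) → deadlocked
  q2 = (0 | c.0)\{a} → -c-> q4
  q3 = (b.0 | 0)\{a} → -b-> q4
  q4 = (0 | 0)\{a} → deadlocked
Trace ⟨bb⟩ through P, begin at {p0}:
  step 1 (b): {p1, p2, p3}
  step 2 (b): {p4}
  ✓ P
Trace ⟨bb⟩ through Q, begin at {q0}:
  step 1 (b): {q1, q2}
  step 2 (b): ∅ (Q stuck)

traces(P) ≠ traces(Q) — witness ⟨bb⟩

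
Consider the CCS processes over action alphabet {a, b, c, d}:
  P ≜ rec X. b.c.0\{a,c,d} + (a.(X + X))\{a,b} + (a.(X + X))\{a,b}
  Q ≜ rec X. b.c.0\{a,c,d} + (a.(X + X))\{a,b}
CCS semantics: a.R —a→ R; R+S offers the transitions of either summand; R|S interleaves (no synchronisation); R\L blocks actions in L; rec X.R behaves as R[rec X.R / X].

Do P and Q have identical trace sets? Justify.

Reachable graph of P (3 states):
  m0 = rec X. b.c.0\{a,c,d} + (a.(X + X))\{a,b} + (a.(X + X))\{a,b} → ··b··> m1
  m1 = c.0\{a,c,d} → ··c··> m2
  m2 = 0\{a,c,d} → ·
Reachable graph of Q (3 states):
  n0 = rec X. b.c.0\{a,c,d} + (a.(X + X))\{a,b} → ··b··> n1
  n1 = c.0\{a,c,d} → ··c··> n2
  n2 = 0\{a,c,d} → ·
Coarsest stable partition (strong bisimilarity classes):
  B0 = {m0, n0}
  B1 = {m1, n1}
  B2 = {m2, n2}
m0 ∈ B0, n0 ∈ B0 → same block
Bisimilar ⇒ trace-equivalent.

YES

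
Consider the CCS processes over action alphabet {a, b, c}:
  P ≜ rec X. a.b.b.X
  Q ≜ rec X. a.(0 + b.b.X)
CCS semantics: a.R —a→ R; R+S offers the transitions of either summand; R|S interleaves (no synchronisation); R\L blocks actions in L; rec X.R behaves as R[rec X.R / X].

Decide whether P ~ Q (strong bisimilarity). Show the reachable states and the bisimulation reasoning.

P's transition system — 3 states:
  s0 = rec X. a.b.b.X ⊢ =a=> s1
  s1 = b.b.(rec X. a.b.b.X) ⊢ =b=> s2
  s2 = b.(rec X. a.b.b.X) ⊢ =b=> s0
Q's transition system — 3 states:
  t0 = rec X. a.(0 + b.b.X) ⊢ =a=> t1
  t1 = 0 + b.b.(rec X. a.(0 + b.b.X)) ⊢ =b=> t2
  t2 = b.(rec X. a.(0 + b.b.X)) ⊢ =b=> t0
Partition-refinement fixed point:
  B0 = {s0, t0}
  B1 = {s1, t1}
  B2 = {s2, t2}
s0 ∈ B0, t0 ∈ B0 → same block

YES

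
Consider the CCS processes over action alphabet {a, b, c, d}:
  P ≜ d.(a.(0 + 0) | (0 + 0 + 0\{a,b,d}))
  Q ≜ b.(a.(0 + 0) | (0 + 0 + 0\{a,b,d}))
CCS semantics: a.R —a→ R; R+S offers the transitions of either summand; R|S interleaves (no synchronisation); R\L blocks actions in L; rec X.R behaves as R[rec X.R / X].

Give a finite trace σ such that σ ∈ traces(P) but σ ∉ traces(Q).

LTS(P): 3 reachable states
  s0 = d.(a.(0 + 0) | (0 + 0 + 0\{a,b,d})) ⊢ --d--▸ s1
  s1 = a.(0 + 0) | (0 + 0 + 0\{a,b,d}) ⊢ --a--▸ s2
  s2 = (0 + 0) | (0 + 0 + 0\{a,b,d}) ⊢ ·
LTS(Q): 3 reachable states
  t0 = b.(a.(0 + 0) | (0 + 0 + 0\{a,b,d})) ⊢ --b--▸ t1
  t1 = a.(0 + 0) | (0 + 0 + 0\{a,b,d}) ⊢ --a--▸ t2
  t2 = (0 + 0) | (0 + 0 + 0\{a,b,d}) ⊢ ·
Run σ = ⟨d⟩ on P: start {s0}
  step 1 (d): {s1}
  P completes σ.
Run σ = ⟨d⟩ on Q: start {t0}
  step 1 (d): ∅  — Q cannot continue

d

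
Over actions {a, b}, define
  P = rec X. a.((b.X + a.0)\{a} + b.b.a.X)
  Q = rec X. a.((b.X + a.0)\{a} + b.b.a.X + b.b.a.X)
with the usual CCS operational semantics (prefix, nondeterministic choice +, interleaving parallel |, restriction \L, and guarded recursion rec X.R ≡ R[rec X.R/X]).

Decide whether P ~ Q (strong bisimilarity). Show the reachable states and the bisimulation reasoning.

Reachable graph of P (5 states):
  u0 = rec X. a.((b.X + a.0)\{a} + b.b.a.X) | -a-> u1
  u1 = (b.(rec X. a.((b.X + a.0)\{a} + b.b.a.X)) + a.0)\{a} + b.b.a.(rec X. a.((b.X + a.0)\{a} + b.b.a.X)) | -b-> u2, -b-> u3
  u2 = (rec X. a.((b.X + a.0)\{a} + b.b.a.X))\{a} | ∅
  u3 = b.a.(rec X. a.((b.X + a.0)\{a} + b.b.a.X)) | -b-> u4
  u4 = a.(rec X. a.((b.X + a.0)\{a} + b.b.a.X)) | -a-> u0
Reachable graph of Q (5 states):
  v0 = rec X. a.((b.X + a.0)\{a} + b.b.a.X + b.b.a.X) | -a-> v1
  v1 = (b.(rec X. a.((b.X + a.0)\{a} + b.b.a.X + b.b.a.X)) + a.0)\{a} + b.b.a.(rec X. a.((b.X + a.0)\{a} + b.b.a.X + b.b.a.X)) + b.b.a.(rec X. a.((b.X + a.0)\{a} + b.b.a.X + b.b.a.X)) | -b-> v2, -b-> v3
  v2 = (rec X. a.((b.X + a.0)\{a} + b.b.a.X + b.b.a.X))\{a} | ∅
  v3 = b.a.(rec X. a.((b.X + a.0)\{a} + b.b.a.X + b.b.a.X)) | -b-> v4
  v4 = a.(rec X. a.((b.X + a.0)\{a} + b.b.a.X + b.b.a.X)) | -a-> v0
Bisimilarity quotient blocks:
  B0 = {u0, v0}
  B1 = {u1, v1}
  B2 = {u2, v2}
  B3 = {u3, v3}
  B4 = {u4, v4}
u0 ∈ B0, v0 ∈ B0 → same block

bisimilar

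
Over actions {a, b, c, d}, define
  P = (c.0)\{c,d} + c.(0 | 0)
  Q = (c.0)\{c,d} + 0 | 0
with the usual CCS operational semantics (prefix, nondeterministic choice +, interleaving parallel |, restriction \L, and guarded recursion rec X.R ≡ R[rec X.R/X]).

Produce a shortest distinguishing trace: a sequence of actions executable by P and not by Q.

c

P's transition system — 2 states:
  m0 = (c.0)\{c,d} + c.(0 | 0) :: —c→ m1
  m1 = 0 | 0 :: ·
Q's transition system — 1 states:
  n0 = (c.0)\{c,d} + 0 | 0 :: ·
Executing c from P (initial set {m0}):
  [1] c ⇒ {m1}
  — P admits the full trace.
Executing c from Q (initial set {n0}):
  [1] c ⇒ no successor for Q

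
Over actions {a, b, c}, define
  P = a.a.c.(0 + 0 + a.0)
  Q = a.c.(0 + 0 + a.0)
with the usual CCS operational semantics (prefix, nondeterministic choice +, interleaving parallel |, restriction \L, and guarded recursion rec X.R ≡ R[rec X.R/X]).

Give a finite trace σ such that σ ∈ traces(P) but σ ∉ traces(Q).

aa

Reachable graph of P (5 states):
  m0 = a.a.c.(0 + 0 + a.0) | =a=> m1
  m1 = a.c.(0 + 0 + a.0) | =a=> m2
  m2 = c.(0 + 0 + a.0) | =c=> m3
  m3 = 0 + 0 + a.0 | =a=> m4
  m4 = 0 | ∅
Reachable graph of Q (4 states):
  n0 = a.c.(0 + 0 + a.0) | =a=> n1
  n1 = c.(0 + 0 + a.0) | =c=> n2
  n2 = 0 + 0 + a.0 | =a=> n3
  n3 = 0 | ∅
Executing aa from P (initial set {m0}):
  step 1 (a): {m1}
  step 2 (a): {m2}
  ✓ P
Executing aa from Q (initial set {n0}):
  step 1 (a): {n1}
  step 2 (a): ∅ (Q stuck)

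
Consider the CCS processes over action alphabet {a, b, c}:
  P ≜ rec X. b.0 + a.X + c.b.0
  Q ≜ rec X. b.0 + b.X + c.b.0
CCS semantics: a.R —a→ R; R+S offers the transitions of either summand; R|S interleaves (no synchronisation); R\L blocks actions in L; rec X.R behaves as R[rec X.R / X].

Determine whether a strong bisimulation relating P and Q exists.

P's transition system — 3 states:
  m0 = rec X. b.0 + a.X + c.b.0 | --a--▸ m0, --b--▸ m1, --c--▸ m2
  m1 = 0 | ∅
  m2 = b.0 | --b--▸ m1
Q's transition system — 3 states:
  n0 = rec X. b.0 + b.X + c.b.0 | --b--▸ n0, --b--▸ n1, --c--▸ n2
  n1 = 0 | ∅
  n2 = b.0 | --b--▸ n1
Bisimilarity quotient blocks:
  B0 = {m0}
  B1 = {m1, n1}
  B2 = {m2, n2}
  B3 = {n0}
m0 ∈ B0, n0 ∈ B3 → different blocks

NO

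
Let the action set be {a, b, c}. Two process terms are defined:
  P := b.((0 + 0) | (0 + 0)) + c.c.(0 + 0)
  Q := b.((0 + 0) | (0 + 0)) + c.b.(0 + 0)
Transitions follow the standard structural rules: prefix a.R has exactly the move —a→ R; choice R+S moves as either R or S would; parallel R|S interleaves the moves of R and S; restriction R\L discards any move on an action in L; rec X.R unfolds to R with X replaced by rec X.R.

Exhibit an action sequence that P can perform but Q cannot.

Reachable graph of P (4 states):
  p0 = b.((0 + 0) | (0 + 0)) + c.c.(0 + 0) | -b-> p1, -c-> p2
  p1 = (0 + 0) | (0 + 0) | stopped
  p2 = c.(0 + 0) | -c-> p3
  p3 = 0 + 0 | stopped
Reachable graph of Q (4 states):
  q0 = b.((0 + 0) | (0 + 0)) + c.b.(0 + 0) | -b-> q1, -c-> q2
  q1 = (0 + 0) | (0 + 0) | stopped
  q2 = b.(0 + 0) | -b-> q3
  q3 = 0 + 0 | stopped
Trace ⟨cc⟩ through P, begin at {p0}:
  [1] c ⇒ {p2}
  [2] c ⇒ {p3}
  P completes σ.
Trace ⟨cc⟩ through Q, begin at {q0}:
  [1] c ⇒ {q2}
  [2] c ⇒ ∅ (Q stuck)

cc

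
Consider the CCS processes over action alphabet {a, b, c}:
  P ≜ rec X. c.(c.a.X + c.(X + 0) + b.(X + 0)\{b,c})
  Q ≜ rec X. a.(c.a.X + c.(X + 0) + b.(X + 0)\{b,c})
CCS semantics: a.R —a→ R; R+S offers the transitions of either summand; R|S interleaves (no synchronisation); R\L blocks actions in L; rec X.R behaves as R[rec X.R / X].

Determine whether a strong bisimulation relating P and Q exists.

P's transition system — 5 states:
  p0 = rec X. c.(c.a.X + c.(X + 0) + b.(X + 0)\{b,c}) :: -c-> p1
  p1 = c.a.(rec X. c.(c.a.X + c.(X + 0) + b.(X + 0)\{b,c})) + c.((rec X. c.(c.a.X + c.(X + 0) + b.(X + 0)\{b,c})) + 0) + b.((rec X. c.(c.a.X + c.(X + 0) + b.(X + 0)\{b,c})) + 0)\{b,c} :: -b-> p2, -c-> p3, -c-> p4
  p2 = ((rec X. c.(c.a.X + c.(X + 0) + b.(X + 0)\{b,c})) + 0)\{b,c} :: deadlocked
  p3 = (rec X. c.(c.a.X + c.(X + 0) + b.(X + 0)\{b,c})) + 0 :: -c-> p1
  p4 = a.(rec X. c.(c.a.X + c.(X + 0) + b.(X + 0)\{b,c})) :: -a-> p0
Q's transition system — 6 states:
  q0 = rec X. a.(c.a.X + c.(X + 0) + b.(X + 0)\{b,c}) :: -a-> q1
  q1 = c.a.(rec X. a.(c.a.X + c.(X + 0) + b.(X + 0)\{b,c})) + c.((rec X. a.(c.a.X + c.(X + 0) + b.(X + 0)\{b,c})) + 0) + b.((rec X. a.(c.a.X + c.(X + 0) + b.(X + 0)\{b,c})) + 0)\{b,c} :: -b-> q2, -c-> q3, -c-> q4
  q2 = ((rec X. a.(c.a.X + c.(X + 0) + b.(X + 0)\{b,c})) + 0)\{b,c} :: -a-> q5
  q3 = (rec X. a.(c.a.X + c.(X + 0) + b.(X + 0)\{b,c})) + 0 :: -a-> q1
  q4 = a.(rec X. a.(c.a.X + c.(X + 0) + b.(X + 0)\{b,c})) :: -a-> q0
  q5 = (c.a.(rec X. a.(c.a.X + c.(X + 0) + b.(X + 0)\{b,c})) + c.((rec X. a.(c.a.X + c.(X + 0) + b.(X + 0)\{b,c})) + 0) + b.((rec X. a.(c.a.X + c.(X + 0) + b.(X + 0)\{b,c})) + 0)\{b,c})\{b,c} :: deadlocked
Partition-refinement fixed point:
  B0 = {p0, p3}
  B1 = {p1}
  B2 = {p4}
  B3 = {p2, q5}
  B4 = {q0, q3}
  B5 = {q1}
  B6 = {q2}
  B7 = {q4}
p0 ∈ B0, q0 ∈ B4 → different blocks

not bisimilar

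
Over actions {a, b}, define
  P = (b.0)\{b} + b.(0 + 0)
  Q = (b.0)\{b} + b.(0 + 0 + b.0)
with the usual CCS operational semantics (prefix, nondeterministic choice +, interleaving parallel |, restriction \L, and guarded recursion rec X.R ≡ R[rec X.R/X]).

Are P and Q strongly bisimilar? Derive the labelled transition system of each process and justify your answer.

P's transition system — 2 states:
  p0 = (b.0)\{b} + b.(0 + 0) | ··b··> p1
  p1 = 0 + 0 | deadlocked
Q's transition system — 3 states:
  q0 = (b.0)\{b} + b.(0 + 0 + b.0) | ··b··> q1
  q1 = 0 + 0 + b.0 | ··b··> q2
  q2 = 0 | deadlocked
Partition-refinement fixed point:
  B0 = {p0, q1}
  B1 = {p1, q2}
  B2 = {q0}
p0 ∈ B0, q0 ∈ B2 → different blocks

NO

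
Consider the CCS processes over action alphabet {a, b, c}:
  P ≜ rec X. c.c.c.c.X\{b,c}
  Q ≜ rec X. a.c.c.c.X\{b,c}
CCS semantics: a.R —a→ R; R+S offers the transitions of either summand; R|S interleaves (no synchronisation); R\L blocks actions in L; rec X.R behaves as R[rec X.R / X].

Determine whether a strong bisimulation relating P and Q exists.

P's transition system — 5 states:
  m0 = rec X. c.c.c.c.X\{b,c} :: ··c··> m1
  m1 = c.c.c.(rec X. c.c.c.c.X\{b,c})\{b,c} :: ··c··> m2
  m2 = c.c.(rec X. c.c.c.c.X\{b,c})\{b,c} :: ··c··> m3
  m3 = c.(rec X. c.c.c.c.X\{b,c})\{b,c} :: ··c··> m4
  m4 = (rec X. c.c.c.c.X\{b,c})\{b,c} :: ∅
Q's transition system — 6 states:
  n0 = rec X. a.c.c.c.X\{b,c} :: ··a··> n1
  n1 = c.c.c.(rec X. a.c.c.c.X\{b,c})\{b,c} :: ··c··> n2
  n2 = c.c.(rec X. a.c.c.c.X\{b,c})\{b,c} :: ··c··> n3
  n3 = c.(rec X. a.c.c.c.X\{b,c})\{b,c} :: ··c··> n4
  n4 = (rec X. a.c.c.c.X\{b,c})\{b,c} :: ··a··> n5
  n5 = (c.c.c.(rec X. a.c.c.c.X\{b,c})\{b,c})\{b,c} :: ∅
Bisimilarity quotient blocks:
  B0 = {m0}
  B1 = {m1}
  B2 = {m2}
  B3 = {m3}
  B4 = {m4, n5}
  B5 = {n0}
  B6 = {n1}
  B7 = {n2}
  B8 = {n3}
  B9 = {n4}
m0 ∈ B0, n0 ∈ B5 → different blocks

P ≁ Q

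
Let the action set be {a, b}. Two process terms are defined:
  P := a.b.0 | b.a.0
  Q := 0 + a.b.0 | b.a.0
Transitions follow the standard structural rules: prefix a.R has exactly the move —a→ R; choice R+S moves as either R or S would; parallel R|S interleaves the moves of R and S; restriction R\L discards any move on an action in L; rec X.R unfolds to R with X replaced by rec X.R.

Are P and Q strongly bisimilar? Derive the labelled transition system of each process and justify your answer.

Reachable graph of P (9 states):
  u0 = a.b.0 | b.a.0 ⊢ ··a··> u1, ··b··> u2
  u1 = b.0 | b.a.0 ⊢ ··b··> u3, ··b··> u4
  u2 = a.b.0 | a.0 ⊢ ··a··> u4, ··a··> u5
  u3 = 0 | b.a.0 ⊢ ··b··> u6
  u4 = b.0 | a.0 ⊢ ··a··> u7, ··b··> u6
  u5 = a.b.0 | 0 ⊢ ··a··> u7
  u6 = 0 | a.0 ⊢ ··a··> u8
  u7 = b.0 | 0 ⊢ ··b··> u8
  u8 = 0 | 0 ⊢ ·
Reachable graph of Q (9 states):
  v0 = 0 + a.b.0 | b.a.0 ⊢ ··a··> v1, ··b··> v2
  v1 = b.0 | b.a.0 ⊢ ··b··> v3, ··b··> v4
  v2 = a.b.0 | a.0 ⊢ ··a··> v4, ··a··> v5
  v3 = 0 | b.a.0 ⊢ ··b··> v6
  v4 = b.0 | a.0 ⊢ ··a··> v7, ··b··> v6
  v5 = a.b.0 | 0 ⊢ ··a··> v7
  v6 = 0 | a.0 ⊢ ··a··> v8
  v7 = b.0 | 0 ⊢ ··b··> v8
  v8 = 0 | 0 ⊢ ·
Coarsest stable partition (strong bisimilarity classes):
  B0 = {u0, v0}
  B1 = {u2, v2}
  B2 = {u4, v4}
  B3 = {u6, v6}
  B4 = {u8, v8}
  B5 = {u7, v7}
  B6 = {u5, v5}
  B7 = {u1, v1}
  B8 = {u3, v3}
u0 ∈ B0, v0 ∈ B0 → same block

YES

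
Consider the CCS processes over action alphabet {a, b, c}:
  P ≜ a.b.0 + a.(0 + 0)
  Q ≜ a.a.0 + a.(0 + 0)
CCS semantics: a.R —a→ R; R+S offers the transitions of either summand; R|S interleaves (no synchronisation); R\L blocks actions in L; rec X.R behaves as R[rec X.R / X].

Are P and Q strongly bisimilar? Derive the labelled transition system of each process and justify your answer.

NO

Reachable graph of P (4 states):
  m0 = a.b.0 + a.(0 + 0) :: ··a··> m1, ··a··> m2
  m1 = 0 + 0 :: deadlocked
  m2 = b.0 :: ··b··> m3
  m3 = 0 :: deadlocked
Reachable graph of Q (4 states):
  n0 = a.a.0 + a.(0 + 0) :: ··a··> n1, ··a··> n2
  n1 = 0 + 0 :: deadlocked
  n2 = a.0 :: ··a··> n3
  n3 = 0 :: deadlocked
Coarsest stable partition (strong bisimilarity classes):
  B0 = {m0}
  B1 = {m1, m3, n1, n3}
  B2 = {m2}
  B3 = {n0}
  B4 = {n2}
m0 ∈ B0, n0 ∈ B3 → different blocks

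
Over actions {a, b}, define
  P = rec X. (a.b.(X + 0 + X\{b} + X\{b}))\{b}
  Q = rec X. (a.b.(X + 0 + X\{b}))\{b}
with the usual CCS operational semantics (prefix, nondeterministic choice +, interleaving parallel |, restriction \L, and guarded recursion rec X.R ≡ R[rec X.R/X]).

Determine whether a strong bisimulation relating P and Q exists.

bisimilar

Reachable graph of P (2 states):
  m0 = rec X. (a.b.(X + 0 + X\{b} + X\{b}))\{b} → --a--▸ m1
  m1 = (b.((rec X. (a.b.(X + 0 + X\{b} + X\{b}))\{b}) + 0 + (rec X. (a.b.(X + 0 + X\{b} + X\{b}))\{b})\{b} + (rec X. (a.b.(X + 0 + X\{b} + X\{b}))\{b})\{b}))\{b} → ·
Reachable graph of Q (2 states):
  n0 = rec X. (a.b.(X + 0 + X\{b}))\{b} → --a--▸ n1
  n1 = (b.((rec X. (a.b.(X + 0 + X\{b}))\{b}) + 0 + (rec X. (a.b.(X + 0 + X\{b}))\{b})\{b}))\{b} → ·
Coarsest stable partition (strong bisimilarity classes):
  B0 = {m0, n0}
  B1 = {m1, n1}
m0 ∈ B0, n0 ∈ B0 → same block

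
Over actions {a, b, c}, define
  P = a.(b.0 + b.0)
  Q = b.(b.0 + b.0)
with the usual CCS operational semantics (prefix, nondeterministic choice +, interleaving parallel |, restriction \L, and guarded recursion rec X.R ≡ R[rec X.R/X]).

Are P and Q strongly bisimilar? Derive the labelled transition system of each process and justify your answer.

not bisimilar

Reachable graph of P (3 states):
  u0 = a.(b.0 + b.0) :: ··a··> u1
  u1 = b.0 + b.0 :: ··b··> u2
  u2 = 0 :: (no moves)
Reachable graph of Q (3 states):
  v0 = b.(b.0 + b.0) :: ··b··> v1
  v1 = b.0 + b.0 :: ··b··> v2
  v2 = 0 :: (no moves)
Partition-refinement fixed point:
  B0 = {u0}
  B1 = {u1, v1}
  B2 = {u2, v2}
  B3 = {v0}
u0 ∈ B0, v0 ∈ B3 → different blocks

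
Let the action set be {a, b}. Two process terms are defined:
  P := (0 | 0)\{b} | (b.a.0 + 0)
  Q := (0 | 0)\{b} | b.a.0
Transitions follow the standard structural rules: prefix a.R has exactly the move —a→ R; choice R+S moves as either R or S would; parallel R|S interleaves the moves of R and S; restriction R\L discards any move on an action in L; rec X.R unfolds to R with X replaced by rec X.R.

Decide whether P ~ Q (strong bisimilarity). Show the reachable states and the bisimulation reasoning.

P's transition system — 3 states:
  m0 = (0 | 0)\{b} | (b.a.0 + 0) :: --b--▸ m1
  m1 = (0 | 0)\{b} | a.0 :: --a--▸ m2
  m2 = (0 | 0)\{b} | 0 :: stopped
Q's transition system — 3 states:
  n0 = (0 | 0)\{b} | b.a.0 :: --b--▸ n1
  n1 = (0 | 0)\{b} | a.0 :: --a--▸ n2
  n2 = (0 | 0)\{b} | 0 :: stopped
Coarsest stable partition (strong bisimilarity classes):
  B0 = {m0, n0}
  B1 = {m1, n1}
  B2 = {m2, n2}
m0 ∈ B0, n0 ∈ B0 → same block

YES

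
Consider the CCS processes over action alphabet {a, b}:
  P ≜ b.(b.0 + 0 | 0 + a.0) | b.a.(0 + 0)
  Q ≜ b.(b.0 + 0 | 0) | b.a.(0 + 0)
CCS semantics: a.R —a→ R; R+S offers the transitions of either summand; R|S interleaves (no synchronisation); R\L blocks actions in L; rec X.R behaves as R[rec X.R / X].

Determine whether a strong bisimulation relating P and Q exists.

not bisimilar

Reachable graph of P (9 states):
  u0 = b.(b.0 + 0 | 0 + a.0) | b.a.(0 + 0) :: =b=> u1, =b=> u2
  u1 = (b.0 + 0 | 0 + a.0) | b.a.(0 + 0) :: =a=> u3, =b=> u3, =b=> u4
  u2 = b.(b.0 + 0 | 0 + a.0) | a.(0 + 0) :: =a=> u5, =b=> u4
  u3 = 0 | b.a.(0 + 0) :: =b=> u6
  u4 = (b.0 + 0 | 0 + a.0) | a.(0 + 0) :: =a=> u6, =a=> u7, =b=> u6
  u5 = b.(b.0 + 0 | 0 + a.0) | (0 + 0) :: =b=> u7
  u6 = 0 | a.(0 + 0) :: =a=> u8
  u7 = (b.0 + 0 | 0 + a.0) | (0 + 0) :: =a=> u8, =b=> u8
  u8 = 0 | (0 + 0) :: deadlocked
Reachable graph of Q (9 states):
  v0 = b.(b.0 + 0 | 0) | b.a.(0 + 0) :: =b=> v1, =b=> v2
  v1 = (b.0 + 0 | 0) | b.a.(0 + 0) :: =b=> v3, =b=> v4
  v2 = b.(b.0 + 0 | 0) | a.(0 + 0) :: =a=> v5, =b=> v3
  v3 = (b.0 + 0 | 0) | a.(0 + 0) :: =a=> v6, =b=> v7
  v4 = 0 | b.a.(0 + 0) :: =b=> v7
  v5 = b.(b.0 + 0 | 0) | (0 + 0) :: =b=> v6
  v6 = (b.0 + 0 | 0) | (0 + 0) :: =b=> v8
  v7 = 0 | a.(0 + 0) :: =a=> v8
  v8 = 0 | (0 + 0) :: deadlocked
Coarsest stable partition (strong bisimilarity classes):
  B0 = {u0}
  B1 = {u2}
  B2 = {u4}
  B3 = {u7}
  B4 = {u8, v8}
  B5 = {u6, v7}
  B6 = {u5}
  B7 = {u1}
  B8 = {u3, v4}
  B9 = {v0}
  B10 = {v1}
  B11 = {v3}
  B12 = {v6}
  B13 = {v2}
  B14 = {v5}
u0 ∈ B0, v0 ∈ B9 → different blocks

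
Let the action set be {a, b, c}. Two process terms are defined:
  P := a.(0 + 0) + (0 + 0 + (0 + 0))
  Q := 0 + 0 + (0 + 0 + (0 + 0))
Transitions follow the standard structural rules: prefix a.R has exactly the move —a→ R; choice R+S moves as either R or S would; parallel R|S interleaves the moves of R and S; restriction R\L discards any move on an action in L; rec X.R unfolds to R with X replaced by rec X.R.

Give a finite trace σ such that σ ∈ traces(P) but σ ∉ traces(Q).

Reachable graph of P (2 states):
  s0 = a.(0 + 0) + (0 + 0 + (0 + 0)) → —a→ s1
  s1 = 0 + 0 → ·
Reachable graph of Q (1 states):
  t0 = 0 + 0 + (0 + 0 + (0 + 0)) → ·
Trace ⟨a⟩ through P, begin at {s0}:
  step 1 (a): {s1}
  ✓ P
Trace ⟨a⟩ through Q, begin at {t0}:
  step 1 (a): ∅ (Q stuck)

a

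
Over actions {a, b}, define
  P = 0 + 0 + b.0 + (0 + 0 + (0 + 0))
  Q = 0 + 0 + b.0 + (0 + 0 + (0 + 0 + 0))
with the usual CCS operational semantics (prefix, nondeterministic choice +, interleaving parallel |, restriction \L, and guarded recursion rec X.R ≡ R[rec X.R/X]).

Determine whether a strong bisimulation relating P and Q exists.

bisimilar

LTS(P): 2 reachable states
  u0 = 0 + 0 + b.0 + (0 + 0 + (0 + 0)) | =b=> u1
  u1 = 0 | ·
LTS(Q): 2 reachable states
  v0 = 0 + 0 + b.0 + (0 + 0 + (0 + 0 + 0)) | =b=> v1
  v1 = 0 | ·
Bisimilarity quotient blocks:
  B0 = {u0, v0}
  B1 = {u1, v1}
u0 ∈ B0, v0 ∈ B0 → same block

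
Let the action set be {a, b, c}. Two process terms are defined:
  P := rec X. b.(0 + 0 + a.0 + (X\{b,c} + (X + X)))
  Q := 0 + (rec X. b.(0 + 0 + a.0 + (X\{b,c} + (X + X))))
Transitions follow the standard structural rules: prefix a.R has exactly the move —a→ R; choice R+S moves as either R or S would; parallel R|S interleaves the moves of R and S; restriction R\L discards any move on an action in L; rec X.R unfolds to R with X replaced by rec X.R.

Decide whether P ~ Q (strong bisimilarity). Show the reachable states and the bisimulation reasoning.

P ~ Q

P's transition system — 3 states:
  m0 = rec X. b.(0 + 0 + a.0 + (X\{b,c} + (X + X))) has moves —b→ m1
  m1 = 0 + 0 + a.0 + ((rec X. b.(0 + 0 + a.0 + (X\{b,c} + (X + X))))\{b,c} + ((rec X. b.(0 + 0 + a.0 + (X\{b,c} + (X + X)))) + (rec X. b.(0 + 0 + a.0 + (X\{b,c} + (X + X)))))) has moves —a→ m2, —b→ m1
  m2 = 0 has moves deadlocked
Q's transition system — 3 states:
  n0 = 0 + (rec X. b.(0 + 0 + a.0 + (X\{b,c} + (X + X)))) has moves —b→ n1
  n1 = 0 + 0 + a.0 + ((rec X. b.(0 + 0 + a.0 + (X\{b,c} + (X + X))))\{b,c} + ((rec X. b.(0 + 0 + a.0 + (X\{b,c} + (X + X)))) + (rec X. b.(0 + 0 + a.0 + (X\{b,c} + (X + X)))))) has moves —a→ n2, —b→ n1
  n2 = 0 has moves deadlocked
Bisimilarity quotient blocks:
  B0 = {m0, n0}
  B1 = {m1, n1}
  B2 = {m2, n2}
m0 ∈ B0, n0 ∈ B0 → same block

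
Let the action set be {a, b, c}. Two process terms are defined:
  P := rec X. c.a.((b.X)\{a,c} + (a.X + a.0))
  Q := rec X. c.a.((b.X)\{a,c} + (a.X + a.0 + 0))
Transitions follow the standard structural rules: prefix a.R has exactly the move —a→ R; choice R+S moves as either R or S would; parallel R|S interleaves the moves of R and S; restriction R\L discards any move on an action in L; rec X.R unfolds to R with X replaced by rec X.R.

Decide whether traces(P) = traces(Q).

LTS(P): 5 reachable states
  p0 = rec X. c.a.((b.X)\{a,c} + (a.X + a.0)) → --c--▸ p1
  p1 = a.((b.(rec X. c.a.((b.X)\{a,c} + (a.X + a.0))))\{a,c} + (a.(rec X. c.a.((b.X)\{a,c} + (a.X + a.0))) + a.0)) → --a--▸ p2
  p2 = (b.(rec X. c.a.((b.X)\{a,c} + (a.X + a.0))))\{a,c} + (a.(rec X. c.a.((b.X)\{a,c} + (a.X + a.0))) + a.0) → --a--▸ p0, --a--▸ p3, --b--▸ p4
  p3 = 0 → (no moves)
  p4 = (rec X. c.a.((b.X)\{a,c} + (a.X + a.0)))\{a,c} → (no moves)
LTS(Q): 5 reachable states
  q0 = rec X. c.a.((b.X)\{a,c} + (a.X + a.0 + 0)) → --c--▸ q1
  q1 = a.((b.(rec X. c.a.((b.X)\{a,c} + (a.X + a.0 + 0))))\{a,c} + (a.(rec X. c.a.((b.X)\{a,c} + (a.X + a.0 + 0))) + a.0 + 0)) → --a--▸ q2
  q2 = (b.(rec X. c.a.((b.X)\{a,c} + (a.X + a.0 + 0))))\{a,c} + (a.(rec X. c.a.((b.X)\{a,c} + (a.X + a.0 + 0))) + a.0 + 0) → --a--▸ q0, --a--▸ q3, --b--▸ q4
  q3 = 0 → (no moves)
  q4 = (rec X. c.a.((b.X)\{a,c} + (a.X + a.0 + 0)))\{a,c} → (no moves)
Partition-refinement fixed point:
  B0 = {p0, q0}
  B1 = {p1, q1}
  B2 = {p2, q2}
  B3 = {p3, p4, q3, q4}
p0 ∈ B0, q0 ∈ B0 → same block
Bisimilar ⇒ trace-equivalent.

traces(P) = traces(Q)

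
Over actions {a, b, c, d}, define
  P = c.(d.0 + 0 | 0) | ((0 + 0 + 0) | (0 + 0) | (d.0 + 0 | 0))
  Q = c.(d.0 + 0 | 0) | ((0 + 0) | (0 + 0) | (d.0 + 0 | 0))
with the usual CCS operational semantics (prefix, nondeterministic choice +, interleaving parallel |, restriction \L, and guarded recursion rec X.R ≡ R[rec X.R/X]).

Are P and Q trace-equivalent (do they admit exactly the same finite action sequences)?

YES

Reachable graph of P (6 states):
  m0 = c.(d.0 + 0 | 0) | ((0 + 0 + 0) | (0 + 0) | (d.0 + 0 | 0)) :: ··c··> m1, ··d··> m2
  m1 = (d.0 + 0 | 0) | ((0 + 0 + 0) | (0 + 0) | (d.0 + 0 | 0)) :: ··d··> m3, ··d··> m4
  m2 = c.(d.0 + 0 | 0) | ((0 + 0 + 0) | (0 + 0) | 0) :: ··c··> m3
  m3 = (d.0 + 0 | 0) | ((0 + 0 + 0) | (0 + 0) | 0) :: ··d··> m5
  m4 = 0 | ((0 + 0 + 0) | (0 + 0) | (d.0 + 0 | 0)) :: ··d··> m5
  m5 = 0 | ((0 + 0 + 0) | (0 + 0) | 0) :: (no moves)
Reachable graph of Q (6 states):
  n0 = c.(d.0 + 0 | 0) | ((0 + 0) | (0 + 0) | (d.0 + 0 | 0)) :: ··c··> n1, ··d··> n2
  n1 = (d.0 + 0 | 0) | ((0 + 0) | (0 + 0) | (d.0 + 0 | 0)) :: ··d··> n3, ··d··> n4
  n2 = c.(d.0 + 0 | 0) | ((0 + 0) | (0 + 0) | 0) :: ··c··> n3
  n3 = (d.0 + 0 | 0) | ((0 + 0) | (0 + 0) | 0) :: ··d··> n5
  n4 = 0 | ((0 + 0) | (0 + 0) | (d.0 + 0 | 0)) :: ··d··> n5
  n5 = 0 | ((0 + 0) | (0 + 0) | 0) :: (no moves)
Bisimilarity quotient blocks:
  B0 = {m0, n0}
  B1 = {m2, n2}
  B2 = {m3, m4, n3, n4}
  B3 = {m5, n5}
  B4 = {m1, n1}
m0 ∈ B0, n0 ∈ B0 → same block
Bisimilar ⇒ trace-equivalent.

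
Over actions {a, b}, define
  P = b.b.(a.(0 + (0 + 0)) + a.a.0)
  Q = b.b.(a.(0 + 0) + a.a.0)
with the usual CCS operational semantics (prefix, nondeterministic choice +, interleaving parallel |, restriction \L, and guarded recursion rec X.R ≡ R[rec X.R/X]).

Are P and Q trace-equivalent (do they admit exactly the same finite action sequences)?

LTS(P): 6 reachable states
  u0 = b.b.(a.(0 + (0 + 0)) + a.a.0) has moves =b=> u1
  u1 = b.(a.(0 + (0 + 0)) + a.a.0) has moves =b=> u2
  u2 = a.(0 + (0 + 0)) + a.a.0 has moves =a=> u3, =a=> u4
  u3 = 0 + (0 + 0) has moves (no moves)
  u4 = a.0 has moves =a=> u5
  u5 = 0 has moves (no moves)
LTS(Q): 6 reachable states
  v0 = b.b.(a.(0 + 0) + a.a.0) has moves =b=> v1
  v1 = b.(a.(0 + 0) + a.a.0) has moves =b=> v2
  v2 = a.(0 + 0) + a.a.0 has moves =a=> v3, =a=> v4
  v3 = 0 + 0 has moves (no moves)
  v4 = a.0 has moves =a=> v5
  v5 = 0 has moves (no moves)
Coarsest stable partition (strong bisimilarity classes):
  B0 = {u0, v0}
  B1 = {u1, v1}
  B2 = {u2, v2}
  B3 = {u3, u5, v3, v5}
  B4 = {u4, v4}
u0 ∈ B0, v0 ∈ B0 → same block
Bisimilar ⇒ trace-equivalent.

traces(P) = traces(Q)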